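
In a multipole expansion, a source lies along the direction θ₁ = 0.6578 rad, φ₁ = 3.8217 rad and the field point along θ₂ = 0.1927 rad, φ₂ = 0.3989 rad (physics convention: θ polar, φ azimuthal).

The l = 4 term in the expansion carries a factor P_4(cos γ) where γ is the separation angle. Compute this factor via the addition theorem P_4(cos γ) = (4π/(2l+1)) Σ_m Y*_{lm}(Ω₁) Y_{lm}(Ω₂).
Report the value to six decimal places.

-0.427877

Term-by-term m-sum for l=4 (normalisation 4π/9 = 1.396263):
  m=-4: Y*=-0.05642 + 0.02528j  Y=-0.00001 - 0.00060j  product 0.00002 + 0.00003j
  m=-3: Y*=0.10242 - 0.20186j  Y=0.00315 - 0.00803j  product -0.00130 - 0.00146j
  m=-2: Y*=0.08843 + 0.41373j  Y=0.04920 - 0.05044j  product 0.02522 + 0.01590j
  m=-1: Y*=-0.24621 - 0.19914j  Y=0.30673 - 0.12929j  product -0.10127 - 0.02925j
  m=+0: Y*=-0.21806 + 0.00000j  Y=0.69607 + 0.00000j  product -0.15178 + 0.00000j
  m=+1: Y*=0.24621 - 0.19914j  Y=-0.30673 - 0.12929j  product -0.10127 + 0.02925j
  m=+2: Y*=0.08843 - 0.41373j  Y=0.04920 + 0.05044j  product 0.02522 - 0.01590j
  m=+3: Y*=-0.10242 - 0.20186j  Y=-0.00315 - 0.00803j  product -0.00130 + 0.00146j
  m=+4: Y*=-0.05642 - 0.02528j  Y=-0.00001 + 0.00060j  product 0.00002 - 0.00003j
Total Σ_m = -0.30644 - 0.00000j. Multiply by 1.396263: -0.42788 - 0.00000j. P_4(cos γ) = -0.427877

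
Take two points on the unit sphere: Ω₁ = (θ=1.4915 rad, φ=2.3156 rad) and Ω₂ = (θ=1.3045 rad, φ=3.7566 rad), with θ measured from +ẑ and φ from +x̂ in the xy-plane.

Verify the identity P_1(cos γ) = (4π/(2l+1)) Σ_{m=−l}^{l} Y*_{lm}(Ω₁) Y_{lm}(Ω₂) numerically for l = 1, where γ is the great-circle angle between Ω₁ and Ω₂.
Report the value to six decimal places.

0.145323

Term-by-term m-sum for l=1 (normalisation 4π/3 = 4.188790):
  m=-1: Y*=-0.23345 + 0.25322j  Y=-0.27224 + 0.19231j  product 0.01486 - 0.11383j
  m=+0: Y*=0.03870 + 0.00000j  Y=0.12858 + 0.00000j  product 0.00498 + 0.00000j
  m=+1: Y*=0.23345 + 0.25322j  Y=0.27224 + 0.19231j  product 0.01486 + 0.11383j
Σ over m = 0.03469 + 0.00000j; ×(4π/3) → 0.14532 + 0.00000j. Real part: 0.145323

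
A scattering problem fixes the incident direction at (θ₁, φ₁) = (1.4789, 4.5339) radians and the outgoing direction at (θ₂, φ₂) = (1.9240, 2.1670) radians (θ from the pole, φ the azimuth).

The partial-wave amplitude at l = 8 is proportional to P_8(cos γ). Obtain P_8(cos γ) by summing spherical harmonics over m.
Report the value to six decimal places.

Addition theorem: P_8(cos γ) = (4π/17) Σ_m Y*_{lm}(Ω₁) Y_{lm}(Ω₂), m = −8…8:
  m=-8: Y*=(0.070955, -0.493207)  Y=(0.017711, 0.309085)  product (0.153699, 0.013196)
  m=-7: Y*=(0.174276, 0.058019)  Y=(0.391822, 0.234318)  product (0.054690, 0.063569)
  m=-6: Y*=(0.153679, -0.281400)  Y=(0.185049, -0.086131)  product (0.004201, -0.065309)
  m=-5: Y*=(0.163469, 0.131746)  Y=(-0.039414, 0.243342)  product (-0.038502, 0.034586)
  m=-4: Y*=(0.197503, -0.171123)  Y=(0.224999, 0.212475)  product (0.080797, 0.003462)
  m=-3: Y*=(0.112419, 0.189486)  Y=(-0.109022, 0.024129)  product (-0.016828, -0.017946)
  m=-2: Y*=(0.219405, -0.081828)  Y=(-0.120236, 0.302445)  product (-0.001632, 0.076196)
  m=-1: Y*=(0.039815, 0.220692)  Y=(-0.028669, -0.042249)  product (0.008183, -0.008009)
  m=+0: Y*=(0.226021, -0.000000)  Y=(-0.325353, 0.000000)  product (-0.073536, 0.000000)
  m=+1: Y*=(-0.039815, 0.220692)  Y=(0.028669, -0.042249)  product (0.008183, 0.008009)
  m=+2: Y*=(0.219405, 0.081828)  Y=(-0.120236, -0.302445)  product (-0.001632, -0.076196)
  m=+3: Y*=(-0.112419, 0.189486)  Y=(0.109022, 0.024129)  product (-0.016828, 0.017946)
  m=+4: Y*=(0.197503, 0.171123)  Y=(0.224999, -0.212475)  product (0.080797, -0.003462)
  m=+5: Y*=(-0.163469, 0.131746)  Y=(0.039414, 0.243342)  product (-0.038502, -0.034586)
  m=+6: Y*=(0.153679, 0.281400)  Y=(0.185049, 0.086131)  product (0.004201, 0.065309)
  m=+7: Y*=(-0.174276, 0.058019)  Y=(-0.391822, 0.234318)  product (0.054690, -0.063569)
  m=+8: Y*=(0.070955, 0.493207)  Y=(0.017711, -0.309085)  product (0.153699, -0.013196)
Total Σ_m = (0.415679, -0.000000). Multiply by 0.739198: (0.307269, -0.000000). P_8(cos γ) = 0.307269

0.307269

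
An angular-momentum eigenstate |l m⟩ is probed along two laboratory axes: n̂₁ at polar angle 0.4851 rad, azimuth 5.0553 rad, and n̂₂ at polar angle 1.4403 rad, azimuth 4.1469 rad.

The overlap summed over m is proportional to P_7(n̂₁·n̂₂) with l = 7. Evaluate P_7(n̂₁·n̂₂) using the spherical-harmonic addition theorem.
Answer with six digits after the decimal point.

Term-by-term m-sum for l=7 (normalisation 4π/15 = 0.837758):
  [-7]  conj(Y_{7,-7})(Ω₁) = -0.001618-0.001768i ; Y_{7,-7}(Ω₂) = -0.343369+0.322434i ; Δ = +0.001126+0.000085i
  [-6]  conj(Y_{7,-6})(Ω₁) = +0.007957-0.015039i ; Y_{7,-6}(Ω₂) = +0.224036+0.057526i ; Δ = +0.002648-0.002911i
  [-5]  conj(Y_{7,-5})(Ω₁) = +0.073438+0.010631i ; Y_{7,-5}(Ω₂) = +0.084729+0.260778i ; Δ = +0.003450+0.020052i
  [-4]  conj(Y_{7,-4})(Ω₁) = +0.043557+0.215812i ; Y_{7,-4}(Ω₂) = +0.163531-0.197672i ; Δ = +0.049783+0.026682i
  [-3]  conj(Y_{7,-3})(Ω₁) = -0.374031+0.225255i ; Y_{7,-3}(Ω₂) = +0.205778+0.025997i ; Δ = -0.082823+0.036629i
  [-2]  conj(Y_{7,-2})(Ω₁) = -0.384110-0.314331i ; Y_{7,-2}(Ω₂) = -0.112303-0.238659i ; Δ = -0.031881+0.126971i
  [-1]  conj(Y_{7,-1})(Ω₁) = +0.031070-0.087026i ; Y_{7,-1}(Ω₂) = +0.096846-0.152604i ; Δ = -0.010272-0.013170i
  [+0]  conj(Y_{7,0})(Ω₁) = -0.440535-0.000000i ; Y_{7,0}(Ω₂) = -0.265348+0.000000i ; Δ = +0.116895+0.000000i
  [+1]  conj(Y_{7,1})(Ω₁) = -0.031070-0.087026i ; Y_{7,1}(Ω₂) = -0.096846-0.152604i ; Δ = -0.010272+0.013170i
  [+2]  conj(Y_{7,2})(Ω₁) = -0.384110+0.314331i ; Y_{7,2}(Ω₂) = -0.112303+0.238659i ; Δ = -0.031881-0.126971i
  [+3]  conj(Y_{7,3})(Ω₁) = +0.374031+0.225255i ; Y_{7,3}(Ω₂) = -0.205778+0.025997i ; Δ = -0.082823-0.036629i
  [+4]  conj(Y_{7,4})(Ω₁) = +0.043557-0.215812i ; Y_{7,4}(Ω₂) = +0.163531+0.197672i ; Δ = +0.049783-0.026682i
  [+5]  conj(Y_{7,5})(Ω₁) = -0.073438+0.010631i ; Y_{7,5}(Ω₂) = -0.084729+0.260778i ; Δ = +0.003450-0.020052i
  [+6]  conj(Y_{7,6})(Ω₁) = +0.007957+0.015039i ; Y_{7,6}(Ω₂) = +0.224036-0.057526i ; Δ = +0.002648+0.002911i
  [+7]  conj(Y_{7,7})(Ω₁) = +0.001618-0.001768i ; Y_{7,7}(Ω₂) = +0.343369+0.322434i ; Δ = +0.001126-0.000085i
Accumulated sum -0.019044+0.000000i; after 4π/(2l+1) scaling, -0.015954+0.000000i ⇒ P_7 = -0.015954

-0.015954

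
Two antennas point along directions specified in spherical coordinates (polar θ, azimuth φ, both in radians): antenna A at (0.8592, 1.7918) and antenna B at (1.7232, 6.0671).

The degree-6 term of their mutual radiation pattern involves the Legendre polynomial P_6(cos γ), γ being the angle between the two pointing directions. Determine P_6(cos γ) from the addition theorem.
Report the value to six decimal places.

0.308399

Expand P_6 via completeness: Σ_{m} conj(Y_{6,m}) at Ω₁ times Y_{6,m} at Ω₂ —
  m=-6: -0.02209 - 0.08842j × 0.12201 + 0.43361j = 0.03565 - 0.02036j  (running Σ = 0.03565 - 0.02036j)
  m=-5: -0.24324 + 0.12227j × -0.11287 - 0.21143j = 0.05331 + 0.03763j  (running Σ = 0.08895 + 0.01726j)
  m=-4: 0.27467 + 0.33498j × -0.16501 - 0.19336j = 0.01945 - 0.10838j  (running Σ = 0.10840 - 0.09112j)
  m=-3: 0.19232 - 0.24627j × 0.20906 + 0.15835j = 0.07920 - 0.02103j  (running Σ = 0.18760 - 0.11215j)
  m=-2: 0.11390 + 0.05390j × 0.17413 + 0.08032j = 0.01550 + 0.01853j  (running Σ = 0.20311 - 0.09362j)
  m=-1: 0.08004 - 0.35627j × -0.26122 - 0.05734j = -0.04134 + 0.08847j  (running Σ = 0.16177 - 0.00514j)
  m=0: 0.02580 + 0.00000j × -0.17447 + 0.00000j = -0.00450 + 0.00000j  (running Σ = 0.15727 - 0.00514j)
  m=1: -0.08004 - 0.35627j × 0.26122 - 0.05734j = -0.04134 - 0.08847j  (running Σ = 0.11593 - 0.09362j)
  m=2: 0.11390 - 0.05390j × 0.17413 - 0.08032j = 0.01550 - 0.01853j  (running Σ = 0.13144 - 0.11215j)
  m=3: -0.19232 - 0.24627j × -0.20906 + 0.15835j = 0.07920 + 0.02103j  (running Σ = 0.21064 - 0.09112j)
  m=4: 0.27467 - 0.33498j × -0.16501 + 0.19336j = 0.01945 + 0.10838j  (running Σ = 0.23009 + 0.01726j)
  m=5: 0.24324 + 0.12227j × 0.11287 - 0.21143j = 0.05331 - 0.03763j  (running Σ = 0.28340 - 0.02036j)
  m=6: -0.02209 + 0.08842j × 0.12201 - 0.43361j = 0.03565 + 0.02036j  (running Σ = 0.31904 + 0.00000j)
Total Σ_m = 0.31904 + 0.00000j. Multiply by 0.966644: 0.30840 + 0.00000j. P_6(cos γ) = 0.308399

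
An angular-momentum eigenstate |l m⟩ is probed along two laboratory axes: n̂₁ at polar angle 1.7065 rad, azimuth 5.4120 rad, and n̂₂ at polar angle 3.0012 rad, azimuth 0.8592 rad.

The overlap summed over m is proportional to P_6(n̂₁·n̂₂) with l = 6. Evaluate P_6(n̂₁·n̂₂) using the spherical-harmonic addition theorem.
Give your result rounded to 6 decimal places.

-0.233353

Summing Y*_{l m}(θ₁,φ₁)·Y_{l m}(θ₂,φ₂) over m ∈ [−6, 6]; prefactor 4π/(2·6+1) = 0.966644:
  [-6]  conj(Y_{6,-6})(Ω₁) = +0.224999+0.397822i ; Y_{6,-6}(Ω₂) = +0.000002+0.000003i ; Δ = -0.000001+0.000001i
  [-5]  conj(Y_{6,-5})(Ω₁) = +0.075438-0.202590i ; Y_{6,-5}(Ω₂) = +0.000036-0.000081i ; Δ = -0.000014-0.000013i
  [-4]  conj(Y_{6,-4})(Ω₁) = +0.258605-0.092395i ; Y_{6,-4}(Ω₂) = -0.001281+0.000389i ; Δ = -0.000295+0.000219i
  [-3]  conj(Y_{6,-3})(Ω₁) = -0.207219-0.120867i ; Y_{6,-3}(Ω₂) = +0.011627+0.007354i ; Δ = -0.001520-0.002929i
  [-2]  conj(Y_{6,-2})(Ω₁) = -0.037208-0.214733i ; Y_{6,-2}(Ω₂) = -0.014137-0.095080i ; Δ = -0.019891+0.006573i
  [-1]  conj(Y_{6,-1})(Ω₁) = -0.158663+0.188521i ; Y_{6,-1}(Ω₂) = -0.272408+0.315905i ; Δ = -0.016334-0.101477i
  [+0]  conj(Y_{6,0})(Ω₁) = -0.202298-0.000000i ; Y_{6,0}(Ω₂) = +0.817093+0.000000i ; Δ = -0.165296-0.000000i
  [+1]  conj(Y_{6,1})(Ω₁) = +0.158663+0.188521i ; Y_{6,1}(Ω₂) = +0.272408+0.315905i ; Δ = -0.016334+0.101477i
  [+2]  conj(Y_{6,2})(Ω₁) = -0.037208+0.214733i ; Y_{6,2}(Ω₂) = -0.014137+0.095080i ; Δ = -0.019891-0.006573i
  [+3]  conj(Y_{6,3})(Ω₁) = +0.207219-0.120867i ; Y_{6,3}(Ω₂) = -0.011627+0.007354i ; Δ = -0.001520+0.002929i
  [+4]  conj(Y_{6,4})(Ω₁) = +0.258605+0.092395i ; Y_{6,4}(Ω₂) = -0.001281-0.000389i ; Δ = -0.000295-0.000219i
  [+5]  conj(Y_{6,5})(Ω₁) = -0.075438-0.202590i ; Y_{6,5}(Ω₂) = -0.000036-0.000081i ; Δ = -0.000014+0.000013i
  [+6]  conj(Y_{6,6})(Ω₁) = +0.224999-0.397822i ; Y_{6,6}(Ω₂) = +0.000002-0.000003i ; Δ = -0.000001-0.000001i
Accumulated sum -0.241405-0.000000i; after 4π/(2l+1) scaling, -0.233353-0.000000i ⇒ P_6 = -0.233353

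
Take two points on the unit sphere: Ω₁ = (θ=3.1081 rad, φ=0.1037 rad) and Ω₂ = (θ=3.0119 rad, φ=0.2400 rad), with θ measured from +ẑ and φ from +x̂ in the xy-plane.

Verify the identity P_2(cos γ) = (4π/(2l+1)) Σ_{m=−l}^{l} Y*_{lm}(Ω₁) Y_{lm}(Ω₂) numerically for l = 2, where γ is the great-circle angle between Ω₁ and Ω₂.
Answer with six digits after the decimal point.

Expand P_2 via completeness: Σ_{m} conj(Y_{2,m}) at Ω₁ times Y_{2,m} at Ω₂ —
  m=-2: +0.000424+0.000089i × +0.005731-0.002983i = +0.000003-0.000001i  (running Σ = +0.000003-0.000001i)
  m=-1: -0.025716-0.002676i × -0.096234+0.023550i = +0.002538-0.000348i  (running Σ = +0.002541-0.000349i)
  m=0: +0.629722-0.000000i × +0.614957+0.000000i = +0.387252+0.000000i  (running Σ = +0.389793-0.000349i)
  m=1: +0.025716-0.002676i × +0.096234+0.023550i = +0.002538+0.000348i  (running Σ = +0.392331-0.000001i)
  m=2: +0.000424-0.000089i × +0.005731+0.002983i = +0.000003+0.000001i  (running Σ = +0.392333+0.000000i)
Σ over m = +0.392333+0.000000i; ×(4π/5) → +0.986041+0.000000i. Real part: 0.986041

0.986041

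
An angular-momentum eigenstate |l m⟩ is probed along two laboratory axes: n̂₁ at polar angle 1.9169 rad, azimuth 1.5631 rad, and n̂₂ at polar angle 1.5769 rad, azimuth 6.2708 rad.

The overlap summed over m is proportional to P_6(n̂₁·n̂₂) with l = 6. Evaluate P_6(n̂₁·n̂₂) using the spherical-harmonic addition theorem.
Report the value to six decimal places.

Addition theorem: P_6(cos γ) = (4π/13) Σ_m Y*_{lm}(Ω₁) Y_{lm}(Ω₂), m = −6…6:
  m=-6: Y*=(-0.334404, 0.015453)  Y=(0.481697, 0.035862)  product (-0.161635, -0.004549)
  m=-5: Y*=(-0.016089, -0.417880)  Y=(-0.010194, -0.000632)  product (-0.000100, 0.004270)
  m=-4: Y*=(0.074250, -0.002287)  Y=(-0.356171, -0.017660)  product (-0.026486, -0.000497)
  m=-3: Y*=(-0.007364, -0.318904)  Y=(0.011917, 0.000443)  product (0.000054, -0.003804)
  m=-2: Y*=(0.182825, -0.002814)  Y=(0.325365, 0.008061)  product (0.059507, 0.000558)
  m=-1: Y*=(-0.002008, -0.260909)  Y=(-0.012569, -0.000156)  product (-0.000015, 0.003280)
  m=+0: Y*=(0.207477, -0.000000)  Y=(-0.317597, 0.000000)  product (-0.065894, 0.000000)
  m=+1: Y*=(0.002008, -0.260909)  Y=(0.012569, -0.000156)  product (-0.000015, -0.003280)
  m=+2: Y*=(0.182825, 0.002814)  Y=(0.325365, -0.008061)  product (0.059507, -0.000558)
  m=+3: Y*=(0.007364, -0.318904)  Y=(-0.011917, 0.000443)  product (0.000054, 0.003804)
  m=+4: Y*=(0.074250, 0.002287)  Y=(-0.356171, 0.017660)  product (-0.026486, 0.000497)
  m=+5: Y*=(0.016089, -0.417880)  Y=(0.010194, -0.000632)  product (-0.000100, -0.004270)
  m=+6: Y*=(-0.334404, -0.015453)  Y=(0.481697, -0.035862)  product (-0.161635, 0.004549)
Total Σ_m = (-0.323246, 0.000000). Multiply by 0.966644: (-0.312464, 0.000000). P_6(cos γ) = -0.312464

-0.312464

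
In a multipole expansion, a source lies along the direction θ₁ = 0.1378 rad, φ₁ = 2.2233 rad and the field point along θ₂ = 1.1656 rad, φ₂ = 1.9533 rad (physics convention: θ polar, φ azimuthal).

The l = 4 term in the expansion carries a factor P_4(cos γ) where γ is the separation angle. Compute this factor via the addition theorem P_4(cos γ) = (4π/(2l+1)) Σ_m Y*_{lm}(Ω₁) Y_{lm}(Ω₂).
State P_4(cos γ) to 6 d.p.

-0.307586

Expand P_4 via completeness: Σ_{m} conj(Y_{4,m}) at Ω₁ times Y_{4,m} at Ω₂ —
  m=-4: -0.000136+0.000080i × +0.012871-0.315423i = +0.000023+0.000044i  (running Σ = +0.000023+0.000044i)
  m=-3: +0.002976+0.001212i × +0.349190+0.157316i = +0.000849+0.000891i  (running Σ = +0.000872+0.000935i)
  m=-2: -0.009729-0.035738i × -0.017885+0.017170i = +0.000788+0.000472i  (running Σ = +0.001660+0.001407i)
  m=-1: -0.151172+0.197827i × +0.122327+0.304055i = -0.078643-0.021765i  (running Σ = -0.076983-0.020358i)
  m=0: +0.767760-0.000000i × -0.086389+0.000000i = -0.066326+0.000000i  (running Σ = -0.143309-0.020358i)
  m=1: +0.151172+0.197827i × -0.122327+0.304055i = -0.078643+0.021765i  (running Σ = -0.221952+0.001407i)
  m=2: -0.009729+0.035738i × -0.017885-0.017170i = +0.000788-0.000472i  (running Σ = -0.221164+0.000935i)
  m=3: -0.002976+0.001212i × -0.349190+0.157316i = +0.000849-0.000891i  (running Σ = -0.220316+0.000044i)
  m=4: -0.000136-0.000080i × +0.012871+0.315423i = +0.000023-0.000044i  (running Σ = -0.220292-0.000000i)
Accumulated sum -0.220292-0.000000i; after 4π/(2l+1) scaling, -0.307586-0.000000i ⇒ P_4 = -0.307586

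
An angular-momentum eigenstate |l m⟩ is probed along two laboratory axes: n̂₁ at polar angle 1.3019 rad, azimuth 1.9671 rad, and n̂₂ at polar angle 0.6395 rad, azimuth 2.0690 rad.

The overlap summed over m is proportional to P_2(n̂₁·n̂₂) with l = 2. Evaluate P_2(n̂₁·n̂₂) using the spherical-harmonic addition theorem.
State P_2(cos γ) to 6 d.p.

Summing Y*_{l m}(θ₁,φ₁)·Y_{l m}(θ₂,φ₂) over m ∈ [−2, 2]; prefactor 4π/(2·2+1) = 2.513274:
  [-2]  conj(Y_{2,-2})(Ω₁) = (-0.252023, -0.255683) ; Y_{2,-2}(Ω₂) = (-0.074748, 0.115499) ; Δ = (0.048369, -0.009996)
  [-1]  conj(Y_{2,-1})(Ω₁) = (-0.076378, 0.182530) ; Y_{2,-1}(Ω₂) = (-0.176778, -0.324976) ; Δ = (0.072820, -0.007446)
  [+0]  conj(Y_{2,0})(Ω₁) = (-0.248611, -0.000000) ; Y_{2,0}(Ω₂) = (0.293790, 0.000000) ; Δ = (-0.073040, -0.000000)
  [+1]  conj(Y_{2,1})(Ω₁) = (0.076378, 0.182530) ; Y_{2,1}(Ω₂) = (0.176778, -0.324976) ; Δ = (0.072820, 0.007446)
  [+2]  conj(Y_{2,2})(Ω₁) = (-0.252023, 0.255683) ; Y_{2,2}(Ω₂) = (-0.074748, -0.115499) ; Δ = (0.048369, 0.009996)
Total Σ_m = (0.169339, 0.000000). Multiply by 2.513274: (0.425595, 0.000000). P_2(cos γ) = 0.425595

0.425595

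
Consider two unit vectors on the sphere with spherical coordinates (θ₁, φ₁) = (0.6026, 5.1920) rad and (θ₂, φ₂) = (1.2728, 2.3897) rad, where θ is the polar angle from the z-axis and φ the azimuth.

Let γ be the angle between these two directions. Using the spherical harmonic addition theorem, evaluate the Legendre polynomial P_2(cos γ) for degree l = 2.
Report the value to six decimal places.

Term-by-term m-sum for l=2 (normalisation 4π/5 = 2.513274):
  [-2]  conj(Y_{2,-2})(Ω₁) = (-0.071247, -0.101598) ; Y_{2,-2}(Ω₂) = (0.023636, 0.352184) ; Δ = (0.034097, -0.027493)
  [-1]  conj(Y_{2,-1})(Ω₁) = (0.166460, -0.320044) ; Y_{2,-1}(Ω₂) = (-0.158370, -0.148098) ; Δ = (-0.073760, 0.026033)
  [+0]  conj(Y_{2,0})(Ω₁) = (0.326827, -0.000000) ; Y_{2,0}(Ω₂) = (-0.233827, 0.000000) ; Δ = (-0.076421, 0.000000)
  [+1]  conj(Y_{2,1})(Ω₁) = (-0.166460, -0.320044) ; Y_{2,1}(Ω₂) = (0.158370, -0.148098) ; Δ = (-0.073760, -0.026033)
  [+2]  conj(Y_{2,2})(Ω₁) = (-0.071247, 0.101598) ; Y_{2,2}(Ω₂) = (0.023636, -0.352184) ; Δ = (0.034097, 0.027493)
Σ over m = (-0.155748, 0.000000); ×(4π/5) → (-0.391437, 0.000000). Real part: -0.391437

-0.391437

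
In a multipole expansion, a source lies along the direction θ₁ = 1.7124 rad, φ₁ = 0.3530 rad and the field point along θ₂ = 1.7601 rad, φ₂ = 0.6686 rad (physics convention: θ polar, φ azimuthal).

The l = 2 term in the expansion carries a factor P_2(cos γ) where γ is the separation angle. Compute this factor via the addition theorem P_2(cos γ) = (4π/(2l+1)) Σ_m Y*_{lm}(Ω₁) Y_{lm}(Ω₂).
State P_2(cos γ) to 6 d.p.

Term-by-term m-sum for l=2 (normalisation 4π/5 = 2.513274):
  term(m=-2) = (0.113879, -0.083240)   from Y*(Ω₁)=(0.288086, 0.245621), Y(Ω₂)=(0.086248, -0.362477)
  term(m=-1) = (0.014650, -0.004783)   from Y*(Ω₁)=(-0.101284, -0.037316), Y(Ω₂)=(-0.112036, 0.088506)
  term(m=+0) = (0.083593, 0.000000)   from Y*(Ω₁)=(-0.296546, -0.000000), Y(Ω₂)=(-0.281888, 0.000000)
  term(m=+1) = (0.014650, 0.004783)   from Y*(Ω₁)=(0.101284, -0.037316), Y(Ω₂)=(0.112036, 0.088506)
  term(m=+2) = (0.113879, 0.083240)   from Y*(Ω₁)=(0.288086, -0.245621), Y(Ω₂)=(0.086248, 0.362477)
Σ over m = (0.340650, 0.000000); ×(4π/5) → (0.856147, 0.000000). Real part: 0.856147

0.856147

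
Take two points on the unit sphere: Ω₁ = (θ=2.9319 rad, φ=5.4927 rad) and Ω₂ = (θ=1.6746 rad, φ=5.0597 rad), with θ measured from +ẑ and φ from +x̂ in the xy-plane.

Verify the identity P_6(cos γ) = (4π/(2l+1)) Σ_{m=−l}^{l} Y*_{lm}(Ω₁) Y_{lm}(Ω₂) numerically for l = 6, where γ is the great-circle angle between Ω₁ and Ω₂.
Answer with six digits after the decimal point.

0.107260

Term-by-term m-sum for l=6 (normalisation 4π/13 = 0.966644):
  [-6]  conj(Y_{6,-6})(Ω₁) = +0.000001+0.000039i ; Y_{6,-6}(Ω₂) = +0.229568+0.407472i ; Δ = -0.000016+0.000010i
  [-5]  conj(Y_{6,-5})(Ω₁) = +0.000441-0.000464i ; Y_{6,-5}(Ω₂) = -0.166468+0.027849i ; Δ = -0.000060+0.000089i
  [-4]  conj(Y_{6,-4})(Ω₁) = -0.006378+0.000130i ; Y_{6,-4}(Ω₂) = -0.055598+0.302864i ; Δ = +0.000315-0.001939i
  [-3]  conj(Y_{6,-3})(Ω₁) = +0.031034+0.030101i ; Y_{6,-3}(Ω₂) = -0.165243-0.096567i ; Δ = -0.002221-0.007971i
  [-2]  conj(Y_{6,-2})(Ω₁) = -0.002008-0.197312i ; Y_{6,-2}(Ω₂) = -0.200646+0.167165i ; Δ = +0.033386+0.039254i
  [-1]  conj(Y_{6,-1})(Ω₁) = -0.383676+0.387599i ; Y_{6,-1}(Ω₂) = -0.067658-0.186907i ; Δ = +0.098404+0.045488i
  [+0]  conj(Y_{6,0})(Ω₁) = +0.598276-0.000000i ; Y_{6,0}(Ω₂) = -0.248472+0.000000i ; Δ = -0.148655+0.000000i
  [+1]  conj(Y_{6,1})(Ω₁) = +0.383676+0.387599i ; Y_{6,1}(Ω₂) = +0.067658-0.186907i ; Δ = +0.098404-0.045488i
  [+2]  conj(Y_{6,2})(Ω₁) = -0.002008+0.197312i ; Y_{6,2}(Ω₂) = -0.200646-0.167165i ; Δ = +0.033386-0.039254i
  [+3]  conj(Y_{6,3})(Ω₁) = -0.031034+0.030101i ; Y_{6,3}(Ω₂) = +0.165243-0.096567i ; Δ = -0.002221+0.007971i
  [+4]  conj(Y_{6,4})(Ω₁) = -0.006378-0.000130i ; Y_{6,4}(Ω₂) = -0.055598-0.302864i ; Δ = +0.000315+0.001939i
  [+5]  conj(Y_{6,5})(Ω₁) = -0.000441-0.000464i ; Y_{6,5}(Ω₂) = +0.166468+0.027849i ; Δ = -0.000060-0.000089i
  [+6]  conj(Y_{6,6})(Ω₁) = +0.000001-0.000039i ; Y_{6,6}(Ω₂) = +0.229568-0.407472i ; Δ = -0.000016-0.000010i
Total Σ_m = +0.110961-0.000000i. Multiply by 0.966644: +0.107260-0.000000i. P_6(cos γ) = 0.107260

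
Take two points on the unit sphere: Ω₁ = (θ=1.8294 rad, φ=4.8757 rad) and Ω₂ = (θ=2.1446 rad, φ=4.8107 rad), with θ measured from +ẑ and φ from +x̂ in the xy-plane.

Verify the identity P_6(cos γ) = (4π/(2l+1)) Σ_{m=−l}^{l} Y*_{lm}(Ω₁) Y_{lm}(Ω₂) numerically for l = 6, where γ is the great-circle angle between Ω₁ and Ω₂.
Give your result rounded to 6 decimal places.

Term-by-term m-sum for l=6 (normalisation 4π/13 = 0.966644):
  [-6]  conj(Y_{6,-6})(Ω₁) = -0.219716-0.327493i ; Y_{6,-6}(Ω₂) = -0.140870+0.094293i ; Δ = +0.061832+0.025416i
  [-5]  conj(Y_{6,-5})(Ω₁) = -0.263370+0.247449i ; Y_{6,-5}(Ω₂) = -0.179146-0.334609i ; Δ = +0.129980+0.043797i
  [-4]  conj(Y_{6,-4})(Ω₁) = -0.069447-0.053151i ; Y_{6,-4}(Ω₂) = +0.367462-0.152443i ; Δ = -0.033622-0.008944i
  [-3]  conj(Y_{6,-3})(Ω₁) = -0.161525+0.302876i ; Y_{6,-3}(Ω₂) = +0.014692+0.048363i ; Δ = -0.017021-0.003362i
  [-2]  conj(Y_{6,-2})(Ω₁) = +0.010388+0.003519i ; Y_{6,-2}(Ω₂) = +0.324128-0.064565i ; Δ = +0.003594+0.000470i
  [-1]  conj(Y_{6,-1})(Ω₁) = -0.052646+0.319497i ; Y_{6,-1}(Ω₂) = +0.017967+0.182170i ; Δ = -0.059149-0.003850i
  [+0]  conj(Y_{6,0})(Ω₁) = +0.037137-0.000000i ; Y_{6,0}(Ω₂) = +0.286018+0.000000i ; Δ = +0.010622+0.000000i
  [+1]  conj(Y_{6,1})(Ω₁) = +0.052646+0.319497i ; Y_{6,1}(Ω₂) = -0.017967+0.182170i ; Δ = -0.059149+0.003850i
  [+2]  conj(Y_{6,2})(Ω₁) = +0.010388-0.003519i ; Y_{6,2}(Ω₂) = +0.324128+0.064565i ; Δ = +0.003594-0.000470i
  [+3]  conj(Y_{6,3})(Ω₁) = +0.161525+0.302876i ; Y_{6,3}(Ω₂) = -0.014692+0.048363i ; Δ = -0.017021+0.003362i
  [+4]  conj(Y_{6,4})(Ω₁) = -0.069447+0.053151i ; Y_{6,4}(Ω₂) = +0.367462+0.152443i ; Δ = -0.033622+0.008944i
  [+5]  conj(Y_{6,5})(Ω₁) = +0.263370+0.247449i ; Y_{6,5}(Ω₂) = +0.179146-0.334609i ; Δ = +0.129980-0.043797i
  [+6]  conj(Y_{6,6})(Ω₁) = -0.219716+0.327493i ; Y_{6,6}(Ω₂) = -0.140870-0.094293i ; Δ = +0.061832-0.025416i
Total Σ_m = +0.181851+0.000000i. Multiply by 0.966644: +0.175785+0.000000i. P_6(cos γ) = 0.175785

0.175785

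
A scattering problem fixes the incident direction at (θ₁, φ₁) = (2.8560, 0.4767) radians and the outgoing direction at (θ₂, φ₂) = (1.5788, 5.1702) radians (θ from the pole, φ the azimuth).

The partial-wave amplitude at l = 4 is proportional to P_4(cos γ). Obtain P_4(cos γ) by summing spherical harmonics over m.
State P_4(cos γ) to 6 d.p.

Addition theorem: P_4(cos γ) = (4π/9) Σ_m Y*_{lm}(Ω₁) Y_{lm}(Ω₂), m = −4…4:
  m=-4: (-0.000919, 0.002632) × (-0.113943, -0.427553) = (0.001230, 0.000093)  (running Σ = (0.001230, 0.000093))
  m=-3: (-0.003766, -0.026589) × (0.009822, 0.001964) = (0.000015, -0.000269)  (running Σ = (0.001245, -0.000175))
  m=-2: (0.083685, 0.117868) × (0.203720, -0.265122) = (0.048298, 0.001825)  (running Σ = (0.049543, 0.001650))
  m=-1: (-0.391373, -0.202114) × (0.005020, 0.010188) = (0.000094, -0.005002)  (running Σ = (0.049637, -0.003352))
  m=0: (0.533762, -0.000000) × (0.317153, 0.000000) = (0.169284, 0.000000)  (running Σ = (0.218922, -0.003352))
  m=1: (0.391373, -0.202114) × (-0.005020, 0.010188) = (0.000094, 0.005002)  (running Σ = (0.219016, 0.001650))
  m=2: (0.083685, -0.117868) × (0.203720, 0.265122) = (0.048298, -0.001825)  (running Σ = (0.267314, -0.000175))
  m=3: (0.003766, -0.026589) × (-0.009822, 0.001964) = (0.000015, 0.000269)  (running Σ = (0.267329, 0.000093))
  m=4: (-0.000919, -0.002632) × (-0.113943, 0.427553) = (0.001230, -0.000093)  (running Σ = (0.268559, -0.000000))
Accumulated sum (0.268559, -0.000000); after 4π/(2l+1) scaling, (0.374979, -0.000000) ⇒ P_4 = 0.374979

0.374979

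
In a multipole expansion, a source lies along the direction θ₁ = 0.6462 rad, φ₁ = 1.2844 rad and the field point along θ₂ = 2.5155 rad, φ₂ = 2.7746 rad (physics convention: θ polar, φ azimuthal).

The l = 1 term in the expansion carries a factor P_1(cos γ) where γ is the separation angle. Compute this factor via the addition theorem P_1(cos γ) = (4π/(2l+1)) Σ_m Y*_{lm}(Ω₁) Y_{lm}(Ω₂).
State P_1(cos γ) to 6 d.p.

-0.618536

Addition theorem: P_1(cos γ) = (4π/3) Σ_m Y*_{lm}(Ω₁) Y_{lm}(Ω₂), m = −1…1:
  m=-1: Y*=+0.058771+0.199568i  Y=-0.188972-0.072642i  product +0.003391-0.041982i
  m=+0: Y*=+0.390089-0.000000i  Y=-0.395926+0.000000i  product -0.154447+0.000000i
  m=+1: Y*=-0.058771+0.199568i  Y=+0.188972-0.072642i  product +0.003391+0.041982i
Accumulated sum -0.147665+0.000000i; after 4π/(2l+1) scaling, -0.618536+0.000000i ⇒ P_1 = -0.618536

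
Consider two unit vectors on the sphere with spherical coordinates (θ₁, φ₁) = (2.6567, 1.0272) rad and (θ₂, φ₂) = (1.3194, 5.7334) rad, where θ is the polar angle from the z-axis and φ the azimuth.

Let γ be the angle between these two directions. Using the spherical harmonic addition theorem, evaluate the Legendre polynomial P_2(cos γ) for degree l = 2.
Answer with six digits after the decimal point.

-0.425490

Summing Y*_{l m}(θ₁,φ₁)·Y_{l m}(θ₂,φ₂) over m ∈ [−2, 2]; prefactor 4π/(2·2+1) = 2.513274:
  term(m=-2) = (-0.030409, -0.000376)   from Y*(Ω₁)=(-0.039022, 0.074299), Y(Ω₂)=(0.164509, 0.322878)
  term(m=-1) = (0.000367, -0.059299)   from Y*(Ω₁)=(-0.164778, -0.272662), Y(Ω₂)=(0.158706, 0.097257)
  term(m=+0) = (-0.109213, 0.000000)   from Y*(Ω₁)=(0.425216, -0.000000), Y(Ω₂)=(-0.256842, 0.000000)
  term(m=+1) = (0.000367, 0.059299)   from Y*(Ω₁)=(0.164778, -0.272662), Y(Ω₂)=(-0.158706, 0.097257)
  term(m=+2) = (-0.030409, 0.000376)   from Y*(Ω₁)=(-0.039022, -0.074299), Y(Ω₂)=(0.164509, -0.322878)
Σ over m = (-0.169297, -0.000000); ×(4π/5) → (-0.425490, -0.000000). Real part: -0.425490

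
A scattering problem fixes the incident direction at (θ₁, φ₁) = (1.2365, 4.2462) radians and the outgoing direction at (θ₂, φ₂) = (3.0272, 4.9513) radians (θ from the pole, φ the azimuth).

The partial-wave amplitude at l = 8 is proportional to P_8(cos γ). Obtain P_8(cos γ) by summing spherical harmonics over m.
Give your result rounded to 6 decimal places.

Term-by-term m-sum for l=8 (normalisation 4π/17 = 0.739198):
  [-8]  conj(Y_{8,-8})(Ω₁) = (-0.271943, 0.181263) ; Y_{8,-8}(Ω₂) = (-0.000000, -0.000000) ; Δ = (0.000000, 0.000000)
  [-7]  conj(Y_{8,-7})(Ω₁) = (-0.055136, -0.450697) ; Y_{8,-7}(Ω₂) = (0.000001, -0.000000) ; Δ = (-0.000000, -0.000000)
  [-6]  conj(Y_{8,-6})(Ω₁) = (0.154776, 0.055528) ; Y_{8,-6}(Ω₂) = (-0.000002, 0.000011) ; Δ = (-0.000001, 0.000002)
  [-5]  conj(Y_{8,-5})(Ω₁) = (0.201471, -0.191546) ; Y_{8,-5}(Ω₂) = (-0.000172, -0.000068) ; Δ = (-0.000048, 0.000019)
  [-4]  conj(Y_{8,-4})(Ω₁) = (0.081615, 0.269598) ; Y_{8,-4}(Ω₂) = (0.001281, -0.001813) ; Δ = (0.000593, 0.000197)
  [-3]  conj(Y_{8,-3})(Ω₁) = (0.155419, 0.027036) ; Y_{8,-3}(Ω₂) = (0.012995, 0.014915) ; Δ = (0.001616, 0.002669)
  [-2]  conj(Y_{8,-2})(Ω₁) = (-0.184164, 0.248170) ; Y_{8,-2}(Ω₂) = (-0.111038, 0.057500) ; Δ = (0.006179, -0.038146)
  [-1]  conj(Y_{8,-1})(Ω₁) = (0.045785, 0.090991) ; Y_{8,-1}(Ω₂) = (-0.118586, -0.486879) ; Δ = (0.038872, -0.033082)
  [+0]  conj(Y_{8,0})(Ω₁) = (-0.313055, -0.000000) ; Y_{8,0}(Ω₂) = (0.904724, 0.000000) ; Δ = (-0.283229, -0.000000)
  [+1]  conj(Y_{8,1})(Ω₁) = (-0.045785, 0.090991) ; Y_{8,1}(Ω₂) = (0.118586, -0.486879) ; Δ = (0.038872, 0.033082)
  [+2]  conj(Y_{8,2})(Ω₁) = (-0.184164, -0.248170) ; Y_{8,2}(Ω₂) = (-0.111038, -0.057500) ; Δ = (0.006179, 0.038146)
  [+3]  conj(Y_{8,3})(Ω₁) = (-0.155419, 0.027036) ; Y_{8,3}(Ω₂) = (-0.012995, 0.014915) ; Δ = (0.001616, -0.002669)
  [+4]  conj(Y_{8,4})(Ω₁) = (0.081615, -0.269598) ; Y_{8,4}(Ω₂) = (0.001281, 0.001813) ; Δ = (0.000593, -0.000197)
  [+5]  conj(Y_{8,5})(Ω₁) = (-0.201471, -0.191546) ; Y_{8,5}(Ω₂) = (0.000172, -0.000068) ; Δ = (-0.000048, -0.000019)
  [+6]  conj(Y_{8,6})(Ω₁) = (0.154776, -0.055528) ; Y_{8,6}(Ω₂) = (-0.000002, -0.000011) ; Δ = (-0.000001, -0.000002)
  [+7]  conj(Y_{8,7})(Ω₁) = (0.055136, -0.450697) ; Y_{8,7}(Ω₂) = (-0.000001, -0.000000) ; Δ = (-0.000000, 0.000000)
  [+8]  conj(Y_{8,8})(Ω₁) = (-0.271943, -0.181263) ; Y_{8,8}(Ω₂) = (-0.000000, 0.000000) ; Δ = (0.000000, -0.000000)
Total Σ_m = (-0.188803, -0.000000). Multiply by 0.739198: (-0.139563, -0.000000). P_8(cos γ) = -0.139563

-0.139563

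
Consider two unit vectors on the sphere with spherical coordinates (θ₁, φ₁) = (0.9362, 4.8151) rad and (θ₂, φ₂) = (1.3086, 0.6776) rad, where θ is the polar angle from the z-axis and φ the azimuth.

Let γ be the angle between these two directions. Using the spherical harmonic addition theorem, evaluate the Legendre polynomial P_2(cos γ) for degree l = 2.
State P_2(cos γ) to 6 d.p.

Term-by-term m-sum for l=2 (normalisation 4π/5 = 2.513274):
  m=-2: -0.24524 - 0.05110j × 0.07708 - 0.35198j = -0.03689 + 0.08238j  (running Σ = -0.03689 + 0.08238j)
  m=-1: 0.03782 - 0.36689j × 0.15068 - 0.12125j = -0.03879 - 0.05987j  (running Σ = -0.07568 + 0.02251j)
  m=0: 0.01716 + 0.00000j × -0.25182 + 0.00000j = -0.00432 + 0.00000j  (running Σ = -0.08000 + 0.02251j)
  m=1: -0.03782 - 0.36689j × -0.15068 - 0.12125j = -0.03879 + 0.05987j  (running Σ = -0.11879 + 0.08238j)
  m=2: -0.24524 + 0.05110j × 0.07708 + 0.35198j = -0.03689 - 0.08238j  (running Σ = -0.15568 + 0.00000j)
Total Σ_m = -0.15568 + 0.00000j. Multiply by 2.513274: -0.39126 + 0.00000j. P_2(cos γ) = -0.391259

-0.391259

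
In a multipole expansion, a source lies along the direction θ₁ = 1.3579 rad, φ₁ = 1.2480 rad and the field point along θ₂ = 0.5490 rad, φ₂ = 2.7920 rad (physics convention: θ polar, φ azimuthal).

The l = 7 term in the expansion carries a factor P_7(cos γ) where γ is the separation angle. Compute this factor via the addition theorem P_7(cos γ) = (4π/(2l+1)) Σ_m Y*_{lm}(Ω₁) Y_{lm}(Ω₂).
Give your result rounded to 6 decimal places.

-0.292230

Term-by-term m-sum for l=7 (normalisation 4π/15 = 0.837758):
  [-7]  conj(Y_{7,-7})(Ω₁) = -0.329013+0.270871i ; Y_{7,-7}(Ω₂) = +0.004049-0.003372i ; Δ = -0.000419+0.002206i
  [-6]  conj(Y_{7,-6})(Ω₁) = +0.123358+0.321875i ; Y_{7,-6}(Ω₂) = -0.016202+0.027859i ; Δ = -0.010966-0.001778i
  [-5]  conj(Y_{7,-5})(Ω₁) = -0.137231+0.005930i ; Y_{7,-5}(Ω₂) = +0.021170-0.118239i ; Δ = -0.002204+0.016352i
  [-4]  conj(Y_{7,-4})(Ω₁) = -0.094505+0.329132i ; Y_{7,-4}(Ω₂) = +0.051451+0.295432i ; Δ = -0.102098-0.010986i
  [-3]  conj(Y_{7,-3})(Ω₁) = -0.028814-0.019815i ; Y_{7,-3}(Ω₂) = -0.240623-0.418296i ; Δ = -0.001355+0.016821i
  [-2]  conj(Y_{7,-2})(Ω₁) = -0.261703+0.197133i ; Y_{7,-2}(Ω₂) = +0.297005+0.249751i ; Δ = -0.126961-0.006811i
  [-1]  conj(Y_{7,-1})(Ω₁) = +0.001556+0.004651i ; Y_{7,-1}(Ω₂) = +0.111849+0.040776i ; Δ = -0.000016+0.000584i
  [+0]  conj(Y_{7,0})(Ω₁) = -0.321456-0.000000i ; Y_{7,0}(Ω₂) = -0.433076+0.000000i ; Δ = +0.139215+0.000000i
  [+1]  conj(Y_{7,1})(Ω₁) = -0.001556+0.004651i ; Y_{7,1}(Ω₂) = -0.111849+0.040776i ; Δ = -0.000016-0.000584i
  [+2]  conj(Y_{7,2})(Ω₁) = -0.261703-0.197133i ; Y_{7,2}(Ω₂) = +0.297005-0.249751i ; Δ = -0.126961+0.006811i
  [+3]  conj(Y_{7,3})(Ω₁) = +0.028814-0.019815i ; Y_{7,3}(Ω₂) = +0.240623-0.418296i ; Δ = -0.001355-0.016821i
  [+4]  conj(Y_{7,4})(Ω₁) = -0.094505-0.329132i ; Y_{7,4}(Ω₂) = +0.051451-0.295432i ; Δ = -0.102098+0.010986i
  [+5]  conj(Y_{7,5})(Ω₁) = +0.137231+0.005930i ; Y_{7,5}(Ω₂) = -0.021170-0.118239i ; Δ = -0.002204-0.016352i
  [+6]  conj(Y_{7,6})(Ω₁) = +0.123358-0.321875i ; Y_{7,6}(Ω₂) = -0.016202-0.027859i ; Δ = -0.010966+0.001778i
  [+7]  conj(Y_{7,7})(Ω₁) = +0.329013+0.270871i ; Y_{7,7}(Ω₂) = -0.004049-0.003372i ; Δ = -0.000419-0.002206i
Accumulated sum -0.348823-0.000000i; after 4π/(2l+1) scaling, -0.292230-0.000000i ⇒ P_7 = -0.292230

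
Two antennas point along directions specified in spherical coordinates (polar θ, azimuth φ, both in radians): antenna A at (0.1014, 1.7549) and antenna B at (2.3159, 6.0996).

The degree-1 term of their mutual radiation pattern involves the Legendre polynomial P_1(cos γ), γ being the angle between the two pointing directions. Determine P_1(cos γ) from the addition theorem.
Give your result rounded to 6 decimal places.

-0.701310

Expand P_1 via completeness: Σ_{m} conj(Y_{1,m}) at Ω₁ times Y_{1,m} at Ω₂ —
  m=-1: Y*=-0.006402+0.034382i  Y=+0.249677+0.046359i  product -0.003192+0.008288i
  m=+0: Y*=+0.486093-0.000000i  Y=-0.331296+0.000000i  product -0.161041+0.000000i
  m=+1: Y*=+0.006402+0.034382i  Y=-0.249677+0.046359i  product -0.003192-0.008288i
Σ over m = -0.167425+0.000000i; ×(4π/3) → -0.701310+0.000000i. Real part: -0.701310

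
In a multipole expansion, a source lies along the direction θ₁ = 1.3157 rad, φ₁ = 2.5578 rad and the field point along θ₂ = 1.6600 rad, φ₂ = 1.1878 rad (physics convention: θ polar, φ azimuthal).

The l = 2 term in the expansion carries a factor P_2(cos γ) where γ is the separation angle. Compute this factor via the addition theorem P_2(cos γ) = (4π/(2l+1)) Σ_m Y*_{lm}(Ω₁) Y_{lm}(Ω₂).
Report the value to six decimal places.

Addition theorem: P_2(cos γ) = (4π/5) Σ_m Y*_{lm}(Ω₁) Y_{lm}(Ω₂), m = −2…2:
  m=-2: Y*=0.14191 - 0.33267j  Y=-0.27618 - 0.26566j  product -0.12757 + 0.05418j
  m=-1: Y*=-0.15739 + 0.10397j  Y=-0.02562 + 0.06358j  product -0.00258 - 0.01267j
  m=+0: Y*=-0.25514 + 0.00000j  Y=-0.30788 + 0.00000j  product 0.07855 + 0.00000j
  m=+1: Y*=0.15739 + 0.10397j  Y=0.02562 + 0.06358j  product -0.00258 + 0.01267j
  m=+2: Y*=0.14191 + 0.33267j  Y=-0.27618 + 0.26566j  product -0.12757 - 0.05418j
Total Σ_m = -0.18175 + 0.00000j. Multiply by 2.513274: -0.45678 + 0.00000j. P_2(cos γ) = -0.456778

-0.456778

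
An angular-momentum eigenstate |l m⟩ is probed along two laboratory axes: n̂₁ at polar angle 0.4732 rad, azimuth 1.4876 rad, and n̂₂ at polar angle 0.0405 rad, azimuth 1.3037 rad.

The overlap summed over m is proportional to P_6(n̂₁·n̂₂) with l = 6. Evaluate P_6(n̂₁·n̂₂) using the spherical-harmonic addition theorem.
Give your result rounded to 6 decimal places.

-0.196299

Expand P_6 via completeness: Σ_{m} conj(Y_{6,m}) at Ω₁ times Y_{6,m} at Ω₂ —
  [-6]  conj(Y_{6,-6})(Ω₁) = (-0.003800, 0.002072) ; Y_{6,-6}(Ω₂) = (0.000000, -0.000000) ; Δ = (0.000000, 0.000000)
  [-5]  conj(Y_{6,-5})(Ω₁) = (0.011833, 0.026787) ; Y_{6,-5}(Ω₂) = (0.000000, -0.000000) ; Δ = (0.000000, 0.000000)
  [-4]  conj(Y_{6,-4})(Ω₁) = (0.112230, -0.038791) ; Y_{6,-4}(Ω₂) = (0.000005, 0.000008) ; Δ = (0.000001, 0.000001)
  [-3]  conj(Y_{6,-3})(Ω₁) = (-0.077478, -0.303950) ; Y_{6,-3}(Ω₂) = (-0.000248, 0.000240) ; Δ = (0.000092, 0.000057)
  [-2]  conj(Y_{6,-2})(Ω₁) = (-0.497275, 0.083515) ; Y_{6,-2}(Ω₂) = (-0.007317, -0.004328) ; Δ = (0.004000, 0.001541)
  [-1]  conj(Y_{6,-1})(Ω₁) = (0.027032, 0.324173) ; Y_{6,-1}(Ω₂) = (0.034932, -0.127659) ; Δ = (0.042328, 0.007873)
  [+0]  conj(Y_{6,0})(Ω₁) = (-0.296014, -0.000000) ; Y_{6,0}(Ω₂) = (0.999664, 0.000000) ; Δ = (-0.295914, -0.000000)
  [+1]  conj(Y_{6,1})(Ω₁) = (-0.027032, 0.324173) ; Y_{6,1}(Ω₂) = (-0.034932, -0.127659) ; Δ = (0.042328, -0.007873)
  [+2]  conj(Y_{6,2})(Ω₁) = (-0.497275, -0.083515) ; Y_{6,2}(Ω₂) = (-0.007317, 0.004328) ; Δ = (0.004000, -0.001541)
  [+3]  conj(Y_{6,3})(Ω₁) = (0.077478, -0.303950) ; Y_{6,3}(Ω₂) = (0.000248, 0.000240) ; Δ = (0.000092, -0.000057)
  [+4]  conj(Y_{6,4})(Ω₁) = (0.112230, 0.038791) ; Y_{6,4}(Ω₂) = (0.000005, -0.000008) ; Δ = (0.000001, -0.000001)
  [+5]  conj(Y_{6,5})(Ω₁) = (-0.011833, 0.026787) ; Y_{6,5}(Ω₂) = (-0.000000, -0.000000) ; Δ = (0.000000, -0.000000)
  [+6]  conj(Y_{6,6})(Ω₁) = (-0.003800, -0.002072) ; Y_{6,6}(Ω₂) = (0.000000, 0.000000) ; Δ = (0.000000, -0.000000)
Σ over m = (-0.203073, 0.000000); ×(4π/13) → (-0.196299, 0.000000). Real part: -0.196299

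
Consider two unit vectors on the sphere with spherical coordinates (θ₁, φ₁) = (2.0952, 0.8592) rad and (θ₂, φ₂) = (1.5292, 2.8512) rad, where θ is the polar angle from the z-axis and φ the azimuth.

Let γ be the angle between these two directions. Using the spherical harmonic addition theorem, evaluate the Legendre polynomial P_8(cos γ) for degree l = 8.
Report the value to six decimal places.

Summing Y*_{l m}(θ₁,φ₁)·Y_{l m}(θ₂,φ₂) over m ∈ [−8, 8]; prefactor 4π/(2·8+1) = 0.739198:
  m=-8: (0.134973, 0.090453) × (-0.349790, 0.373713) = (-0.081016, 0.018802)  (running Σ = (-0.081016, 0.018802))
  m=-7: (-0.362430, 0.099832) × (0.037981, -0.076285) = (-0.006150, 0.031440)  (running Σ = (-0.087165, 0.050241))
  m=-6: (0.187307, -0.394979) × (0.062270, -0.359399) = (-0.130291, -0.091913)  (running Σ = (-0.217457, -0.041672))
  m=-5: (0.060862, 0.137618) × (0.011871, 0.099426) = (-0.012960, 0.007685)  (running Σ = (-0.230417, -0.033987))
  m=-4: (0.260392, 0.079183) × (0.128136, 0.295441) = (0.009972, 0.087076)  (running Σ = (-0.220446, 0.053089))
  m=-3: (-0.255799, 0.161799) × (-0.068939, -0.081911) = (0.030888, 0.009798)  (running Σ = (-0.189558, 0.062888))
  m=-2: (-0.019148, 0.128782) × (-0.253948, -0.166664) = (0.026326, -0.029513)  (running Σ = (-0.163232, 0.033375))
  m=-1: (-0.215442, -0.249844) × (0.105395, 0.031496) = (-0.014837, -0.033118)  (running Σ = (-0.178069, 0.000257))
  m=0: (-0.083399, -0.000000) × (0.298426, 0.000000) = (-0.024888, -0.000000)  (running Σ = (-0.202958, 0.000257))
  m=1: (0.215442, -0.249844) × (-0.105395, 0.031496) = (-0.014837, 0.033118)  (running Σ = (-0.217795, 0.033375))
  m=2: (-0.019148, -0.128782) × (-0.253948, 0.166664) = (0.026326, 0.029513)  (running Σ = (-0.191469, 0.062888))
  m=3: (0.255799, 0.161799) × (0.068939, -0.081911) = (0.030888, -0.009798)  (running Σ = (-0.160582, 0.053089))
  m=4: (0.260392, -0.079183) × (0.128136, -0.295441) = (0.009972, -0.087076)  (running Σ = (-0.150610, -0.033987))
  m=5: (-0.060862, 0.137618) × (-0.011871, 0.099426) = (-0.012960, -0.007685)  (running Σ = (-0.163571, -0.041672))
  m=6: (0.187307, 0.394979) × (0.062270, 0.359399) = (-0.130291, 0.091913)  (running Σ = (-0.293862, 0.050241))
  m=7: (0.362430, 0.099832) × (-0.037981, -0.076285) = (-0.006150, -0.031440)  (running Σ = (-0.300012, 0.018802))
  m=8: (0.134973, -0.090453) × (-0.349790, -0.373713) = (-0.081016, -0.018802)  (running Σ = (-0.381027, 0.000000))
Accumulated sum (-0.381027, 0.000000); after 4π/(2l+1) scaling, (-0.281655, 0.000000) ⇒ P_8 = -0.281655

-0.281655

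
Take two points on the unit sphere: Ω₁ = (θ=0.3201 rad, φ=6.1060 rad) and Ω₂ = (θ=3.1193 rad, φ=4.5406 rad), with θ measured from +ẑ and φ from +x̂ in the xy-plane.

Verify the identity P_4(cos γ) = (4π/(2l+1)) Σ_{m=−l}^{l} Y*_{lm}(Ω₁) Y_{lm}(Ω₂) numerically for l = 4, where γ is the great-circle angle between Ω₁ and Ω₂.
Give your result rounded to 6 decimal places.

Summing Y*_{l m}(θ₁,φ₁)·Y_{l m}(θ₂,φ₂) over m ∈ [−4, 4]; prefactor 4π/(2·4+1) = 1.396263:
  m=-4: Y*=(0.003294, -0.002824)  Y=(0.000000, 0.000000)  product (0.000000, -0.000000)
  m=-3: Y*=(0.031908, -0.018762)  Y=(-0.000007, 0.000012)  product (0.000000, 0.000001)
  m=-2: Y*=(0.164853, -0.060994)  Y=(-0.000938, -0.000336)  product (-0.000175, 0.000002)
  m=-1: Y*=(0.459954, -0.082361)  Y=(0.007203, -0.041515)  product (-0.000106, -0.019688)
  m=+0: Y*=(0.463620, -0.000000)  Y=(0.844183, 0.000000)  product (0.391380, 0.000000)
  m=+1: Y*=(-0.459954, -0.082361)  Y=(-0.007203, -0.041515)  product (-0.000106, 0.019688)
  m=+2: Y*=(0.164853, 0.060994)  Y=(-0.000938, 0.000336)  product (-0.000175, -0.000002)
  m=+3: Y*=(-0.031908, -0.018762)  Y=(0.000007, 0.000012)  product (0.000000, -0.000001)
  m=+4: Y*=(0.003294, 0.002824)  Y=(0.000000, -0.000000)  product (0.000000, 0.000000)
Accumulated sum (0.390817, 0.000000); after 4π/(2l+1) scaling, (0.545684, 0.000000) ⇒ P_4 = 0.545684

0.545684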